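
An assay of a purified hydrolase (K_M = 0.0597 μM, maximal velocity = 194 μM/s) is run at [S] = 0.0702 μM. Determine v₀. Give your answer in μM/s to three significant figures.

105 μM/s

[S]/(Km+[S]) = 0.0702/0.1299 = 0.5404, the fractional saturation.
v = 0.5404 × Vmax = 0.5404 × 194 = 105 μM/s.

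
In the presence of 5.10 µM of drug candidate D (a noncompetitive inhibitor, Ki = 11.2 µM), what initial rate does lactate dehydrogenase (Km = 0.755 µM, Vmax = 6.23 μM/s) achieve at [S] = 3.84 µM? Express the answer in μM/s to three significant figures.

With α = 1 + [I]/Ki = 1 + 5.10/11.2 = 1.455, the noncompetitive rate law is v = (Vmax/α)·[S] / (Km + [S]).
v = (6.23/1.455)×3.84 / (0.755 + 3.84) = 16.44/4.595 = 3.58 μM/s.

3.58 μM/s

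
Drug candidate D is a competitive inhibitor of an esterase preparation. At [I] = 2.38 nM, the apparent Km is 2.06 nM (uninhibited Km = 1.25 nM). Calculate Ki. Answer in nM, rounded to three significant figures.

Competitive: Km,app = α·Km with α = 1 + [I]/Ki.
α = Km,app/Km = 2.06/1.25 = 1.648.
Ki = [I]/(α − 1) = 2.38/0.6480 = 3.67 nM.

3.67 nM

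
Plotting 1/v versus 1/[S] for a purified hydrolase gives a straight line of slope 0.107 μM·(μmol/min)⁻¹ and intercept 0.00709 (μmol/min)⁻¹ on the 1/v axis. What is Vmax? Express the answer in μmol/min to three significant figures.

The y-intercept of a Lineweaver–Burk plot equals 1/Vmax, so Vmax = 1/0.00709 = 141 μmol/min.

141 μmol/min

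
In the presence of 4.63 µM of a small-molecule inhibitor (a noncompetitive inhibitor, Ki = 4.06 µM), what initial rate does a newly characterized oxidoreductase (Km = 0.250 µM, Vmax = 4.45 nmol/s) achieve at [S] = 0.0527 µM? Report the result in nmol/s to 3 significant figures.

0.362 nmol/s

With α = 1 + [I]/Ki = 1 + 4.63/4.06 = 2.140, the noncompetitive rate law is v = (Vmax/α)·[S] / (Km + [S]).
v = (4.45/2.140)×0.0527 / (0.250 + 0.0527) = 0.1096/0.3027 = 0.362 nmol/s.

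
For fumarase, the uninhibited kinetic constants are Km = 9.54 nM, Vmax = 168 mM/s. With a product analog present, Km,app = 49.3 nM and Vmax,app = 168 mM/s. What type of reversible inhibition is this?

Km increases (9.54 → 49.3 nM) while Vmax is unchanged — the hallmark of competitive inhibition.

competitive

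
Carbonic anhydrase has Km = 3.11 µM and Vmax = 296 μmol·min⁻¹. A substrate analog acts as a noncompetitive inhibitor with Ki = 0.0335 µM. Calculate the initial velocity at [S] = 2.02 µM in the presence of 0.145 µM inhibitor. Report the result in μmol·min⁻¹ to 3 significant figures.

21.9 μmol·min⁻¹

With α = 1 + [I]/Ki = 1 + 0.145/0.0335 = 5.328, the noncompetitive rate law is v = (Vmax/α)·[S] / (Km + [S]).
v = (296/5.328)×2.02 / (3.11 + 2.02) = 112.2/5.130 = 21.9 μmol·min⁻¹.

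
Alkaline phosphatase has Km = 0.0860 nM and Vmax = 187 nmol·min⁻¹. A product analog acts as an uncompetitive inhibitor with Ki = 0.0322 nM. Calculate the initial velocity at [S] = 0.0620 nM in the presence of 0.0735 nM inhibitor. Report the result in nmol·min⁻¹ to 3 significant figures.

With α = 1 + [I]/Ki = 1 + 0.0735/0.0322 = 3.283, the uncompetitive rate law is v = (Vmax/α)·[S] / (Km/α + [S]).
v = (187/3.283)×0.0620 / (0.0860/3.283 + 0.0620) = 3.532/0.08820 = 40.0 nmol·min⁻¹.

40.0 nmol·min⁻¹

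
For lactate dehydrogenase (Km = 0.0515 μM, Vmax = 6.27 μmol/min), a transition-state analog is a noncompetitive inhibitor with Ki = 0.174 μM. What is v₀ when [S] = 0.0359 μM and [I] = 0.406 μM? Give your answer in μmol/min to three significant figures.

With α = 1 + [I]/Ki = 1 + 0.406/0.174 = 3.333, the noncompetitive rate law is v = (Vmax/α)·[S] / (Km + [S]).
v = (6.27/3.333)×0.0359 / (0.0515 + 0.0359) = 0.06753/0.08740 = 0.773 μmol/min.

0.773 μmol/min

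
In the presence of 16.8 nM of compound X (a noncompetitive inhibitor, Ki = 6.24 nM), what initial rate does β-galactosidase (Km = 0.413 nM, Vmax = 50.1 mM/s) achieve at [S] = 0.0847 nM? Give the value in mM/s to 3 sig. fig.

With α = 1 + [I]/Ki = 1 + 16.8/6.24 = 3.692, the noncompetitive rate law is v = (Vmax/α)·[S] / (Km + [S]).
v = (50.1/3.692)×0.0847 / (0.413 + 0.0847) = 1.149/0.4977 = 2.31 mM/s.

2.31 mM/s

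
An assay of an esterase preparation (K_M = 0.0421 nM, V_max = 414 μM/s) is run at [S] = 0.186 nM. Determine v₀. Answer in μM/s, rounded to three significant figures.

338 μM/s

[S]/(Km+[S]) = 0.186/0.2281 = 0.8154, the fractional saturation.
v = 0.8154 × Vmax = 0.8154 × 414 = 338 μM/s.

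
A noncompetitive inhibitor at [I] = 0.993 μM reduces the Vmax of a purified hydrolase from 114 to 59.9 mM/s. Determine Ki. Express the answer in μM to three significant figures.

1.10 μM

Noncompetitive: Vmax,app = Vmax/α with α = 1 + [I]/Ki.
α = Vmax/Vmax,app = 114/59.9 = 1.903.
Since α = 1 + [I]/Ki, [I]/Ki = 1.903 − 1 = 0.9032 and Ki = 0.993/0.9032 = 1.10 μM.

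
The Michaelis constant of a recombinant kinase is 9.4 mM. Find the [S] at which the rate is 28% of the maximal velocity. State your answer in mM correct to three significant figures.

3.66 mM

v/Vmax = [S]/(Km+[S]) = 0.28, so [S] = Km·0.28/(1 − 0.28) = 9.4 × 0.3889.
[S] = 3.66 mM.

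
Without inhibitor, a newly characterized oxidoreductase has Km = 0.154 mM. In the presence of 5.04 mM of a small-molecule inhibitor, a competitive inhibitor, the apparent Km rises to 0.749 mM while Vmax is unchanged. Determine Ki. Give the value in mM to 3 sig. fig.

Competitive: Km,app = α·Km with α = 1 + [I]/Ki.
α = Km,app/Km = 0.749/0.154 = 4.864.
Ki = [I]/(α − 1) = 5.04/3.864 = 1.30 mM.

1.30 mM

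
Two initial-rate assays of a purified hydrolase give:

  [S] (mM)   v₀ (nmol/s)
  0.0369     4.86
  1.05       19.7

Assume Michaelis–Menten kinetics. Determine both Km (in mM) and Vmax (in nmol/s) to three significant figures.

In reciprocal form, 1/v = (Km/Vmax)·(1/[S]) + 1/Vmax. The two points give (1/[S], 1/v) = (27.10, 0.2058) and (0.9524, 0.05076).
Slope = (0.2058 − 0.05076)/(27.10 − 0.9524) = 0.005928; intercept = 0.2058 − 0.005928×27.10 = 0.04512.
Vmax = 1/intercept = 22.2 nmol/s; Km = slope × Vmax = 0.005928 × 22.2 = 0.131 mM.

Km = 0.131 mM; Vmax = 22.2 nmol/s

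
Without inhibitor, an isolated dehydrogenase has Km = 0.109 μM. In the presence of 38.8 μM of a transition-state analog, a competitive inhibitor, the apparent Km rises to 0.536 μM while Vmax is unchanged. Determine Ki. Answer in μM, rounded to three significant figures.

Competitive: Km,app = α·Km with α = 1 + [I]/Ki.
α = Km,app/Km = 0.536/0.109 = 4.917.
Since α = 1 + [I]/Ki, [I]/Ki = 4.917 − 1 = 3.917 and Ki = 38.8/3.917 = 9.90 μM.

9.90 μM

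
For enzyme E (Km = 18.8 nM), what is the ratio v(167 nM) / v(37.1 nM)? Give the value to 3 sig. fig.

1.35

The fractional saturations are [S]/(Km+[S]) = 37.1/55.90 = 0.6637 and 167/185.8 = 0.8988.
v₂/v₁ is just their ratio: 0.8988/0.6637 = 1.35.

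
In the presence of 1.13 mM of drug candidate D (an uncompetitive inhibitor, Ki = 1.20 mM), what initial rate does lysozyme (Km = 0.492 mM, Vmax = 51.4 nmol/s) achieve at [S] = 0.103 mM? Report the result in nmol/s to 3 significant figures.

With α = 1 + [I]/Ki = 1 + 1.13/1.20 = 1.942, the uncompetitive rate law is v = (Vmax/α)·[S] / (Km/α + [S]).
v = (51.4/1.942)×0.103 / (0.492/1.942 + 0.103) = 2.727/0.3564 = 7.65 nmol/s.

7.65 nmol/s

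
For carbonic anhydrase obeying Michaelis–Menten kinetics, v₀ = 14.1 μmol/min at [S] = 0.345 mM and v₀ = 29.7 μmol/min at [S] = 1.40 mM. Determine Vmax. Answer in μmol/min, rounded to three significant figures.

From v = Vmax[S]/(Km+[S]), each point gives Vmax = v(Km+[S])/[S].
Equating: 14.1(Km+0.345)/0.345 = 29.7(Km+1.40)/1.40.
40.87·Km + 14.1 = 21.21·Km + 29.7, so (40.87 − 21.21)·Km = 29.7 − 14.1.
Km = 15.60/19.66 = 0.794 mM; then Vmax = 14.1(0.794+0.345)/0.345 = 46.5 μmol/min.

46.5 μmol/min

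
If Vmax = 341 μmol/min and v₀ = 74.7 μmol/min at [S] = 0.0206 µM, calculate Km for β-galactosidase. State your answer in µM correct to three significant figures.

From v = Vmax[S]/(Km+[S]), Km = [S](Vmax − v)/v.
Km = 0.0206 × (341 − 74.7) / 74.7 = 5.486/74.7 = 0.0734 µM.

0.0734 µM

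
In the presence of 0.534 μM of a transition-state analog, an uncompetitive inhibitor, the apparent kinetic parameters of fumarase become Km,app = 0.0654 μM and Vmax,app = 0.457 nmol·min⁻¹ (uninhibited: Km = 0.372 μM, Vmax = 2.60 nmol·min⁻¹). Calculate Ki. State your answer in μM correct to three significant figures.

Uncompetitive: Vmax,app = Vmax/α (and Km,app = Km/α) with α = 1 + [I]/Ki.
α = Vmax/Vmax,app = 2.60/0.457 = 5.689.
Since α = 1 + [I]/Ki, [I]/Ki = 5.689 − 1 = 4.689 and Ki = 0.534/4.689 = 0.114 μM.

0.114 μM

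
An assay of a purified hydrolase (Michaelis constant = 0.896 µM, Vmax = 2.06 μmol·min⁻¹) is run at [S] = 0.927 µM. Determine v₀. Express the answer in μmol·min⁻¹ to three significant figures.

1.05 μmol·min⁻¹

v = Vmax·[S]/(Km + [S]) = 2.06 × 0.927 / (0.896 + 0.927)
  = 1.910 / 1.823 = 1.05 μmol·min⁻¹.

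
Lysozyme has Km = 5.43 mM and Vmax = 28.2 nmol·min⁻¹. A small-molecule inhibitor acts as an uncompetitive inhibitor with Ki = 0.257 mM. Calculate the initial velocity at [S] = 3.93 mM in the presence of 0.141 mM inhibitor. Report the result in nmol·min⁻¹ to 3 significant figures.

α = 1 + [I]/Ki = 1 + 0.141/0.257 = 1.549.
For an uncompetitive inhibitor, both parameters are divided by α, giving Vmax/α and Km/α: Km,app = 3.51 mM, Vmax,app = 18.2 nmol·min⁻¹.
v = Vmax,app·[S]/(Km,app + [S]) = 18.2 × 3.93/(3.51 + 3.93) = 9.62 nmol·min⁻¹.

9.62 nmol·min⁻¹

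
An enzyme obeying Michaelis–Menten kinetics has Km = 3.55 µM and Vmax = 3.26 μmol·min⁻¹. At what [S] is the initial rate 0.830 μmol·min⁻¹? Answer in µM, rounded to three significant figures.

1.21 µM

The required fractional saturation is v/Vmax = 0.830/3.26 = 0.2546.
Then [S]/(Km+[S]) = 0.2546 ⇒ [S] = 3.55 × 0.2546/(1 − 0.2546) = 1.21 µM.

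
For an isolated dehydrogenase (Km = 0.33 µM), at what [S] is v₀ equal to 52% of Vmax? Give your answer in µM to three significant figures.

0.358 µM

v/Vmax = [S]/(Km+[S]) = 0.52, so [S] = Km·0.52/(1 − 0.52) = 0.33 × 1.083.
[S] = 0.358 µM.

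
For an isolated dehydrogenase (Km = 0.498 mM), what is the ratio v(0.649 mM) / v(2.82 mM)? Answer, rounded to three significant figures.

Since Vmax cancels, v₂/v₁ = [S]₂(Km+[S]₁) / [S]₁(Km+[S]₂).
= 0.649×(0.498+2.82) / (2.82×(0.498+0.649)) = 2.153/3.235 = 0.666.

0.666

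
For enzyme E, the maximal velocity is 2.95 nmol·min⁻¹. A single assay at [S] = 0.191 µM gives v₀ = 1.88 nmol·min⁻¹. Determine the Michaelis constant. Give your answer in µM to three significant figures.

0.109 µM

v/Vmax = 1.88/2.95 = 0.6373 = [S]/(Km+[S]).
So Km + [S] = [S]/0.6373 = 0.2997 µM, giving Km = 0.2997 − 0.191 = 0.109 µM.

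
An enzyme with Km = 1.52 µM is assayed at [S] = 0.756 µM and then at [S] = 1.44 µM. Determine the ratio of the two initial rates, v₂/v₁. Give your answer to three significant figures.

1.46

The fractional saturations are [S]/(Km+[S]) = 0.756/2.276 = 0.3322 and 1.44/2.960 = 0.4865.
v₂/v₁ is just their ratio: 0.4865/0.3322 = 1.46.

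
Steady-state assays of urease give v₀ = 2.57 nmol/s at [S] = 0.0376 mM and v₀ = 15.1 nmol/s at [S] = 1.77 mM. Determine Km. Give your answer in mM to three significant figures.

0.209 mM

From v = Vmax[S]/(Km+[S]), each point gives Vmax = v(Km+[S])/[S].
Equating: 2.57(Km+0.0376)/0.0376 = 15.1(Km+1.77)/1.77.
68.35·Km + 2.57 = 8.531·Km + 15.1, so (68.35 − 8.531)·Km = 15.1 − 2.57.
Km = 12.53/59.82 = 0.209 mM; then Vmax = 2.57(0.209+0.0376)/0.0376 = 16.9 nmol/s.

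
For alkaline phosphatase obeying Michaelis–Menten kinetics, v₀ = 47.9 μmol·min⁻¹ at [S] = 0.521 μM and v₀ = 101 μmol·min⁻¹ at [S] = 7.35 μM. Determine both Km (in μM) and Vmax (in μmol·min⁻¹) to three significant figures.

From v = Vmax[S]/(Km+[S]), each point gives Vmax = v(Km+[S])/[S].
Equating: 47.9(Km+0.521)/0.521 = 101(Km+7.35)/7.35.
91.94·Km + 47.9 = 13.74·Km + 101, so (91.94 − 13.74)·Km = 101 − 47.9.
Km = 53.10/78.20 = 0.679 μM; then Vmax = 47.9(0.679+0.521)/0.521 = 110 μmol·min⁻¹.

Km = 0.679 μM; Vmax = 110 μmol·min⁻¹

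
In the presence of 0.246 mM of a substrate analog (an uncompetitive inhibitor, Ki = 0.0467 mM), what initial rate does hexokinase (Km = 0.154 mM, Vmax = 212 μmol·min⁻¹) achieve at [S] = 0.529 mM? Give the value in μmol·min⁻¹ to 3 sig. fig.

32.3 μmol·min⁻¹

α = 1 + [I]/Ki = 1 + 0.246/0.0467 = 6.268.
For an uncompetitive inhibitor, both parameters are divided by α, giving Vmax/α and Km/α: Km,app = 0.0246 mM, Vmax,app = 33.8 μmol·min⁻¹.
v = Vmax,app·[S]/(Km,app + [S]) = 33.8 × 0.529/(0.0246 + 0.529) = 32.3 μmol·min⁻¹.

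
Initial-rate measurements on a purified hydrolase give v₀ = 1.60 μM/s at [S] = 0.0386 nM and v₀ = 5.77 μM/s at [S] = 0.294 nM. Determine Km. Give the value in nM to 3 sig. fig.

From v = Vmax[S]/(Km+[S]), each point gives Vmax = v(Km+[S])/[S].
Equating: 1.60(Km+0.0386)/0.0386 = 5.77(Km+0.294)/0.294.
41.45·Km + 1.60 = 19.63·Km + 5.77, so (41.45 − 19.63)·Km = 5.77 − 1.60.
Km = 4.170/21.82 = 0.191 nM; then Vmax = 1.60(0.191+0.0386)/0.0386 = 9.52 μM/s.

0.191 nM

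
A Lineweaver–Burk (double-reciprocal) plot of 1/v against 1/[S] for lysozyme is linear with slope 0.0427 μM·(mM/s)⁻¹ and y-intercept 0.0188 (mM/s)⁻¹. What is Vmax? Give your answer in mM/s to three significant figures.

The y-intercept of a Lineweaver–Burk plot equals 1/Vmax, so Vmax = 1/0.0188 = 53.2 mM/s.

53.2 mM/s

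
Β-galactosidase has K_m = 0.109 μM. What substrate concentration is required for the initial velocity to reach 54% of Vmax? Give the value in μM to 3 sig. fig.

v/Vmax = [S]/(Km+[S]) = 0.54, so [S] = Km·0.54/(1 − 0.54) = 0.109 × 1.174.
[S] = 0.128 μM.

0.128 μM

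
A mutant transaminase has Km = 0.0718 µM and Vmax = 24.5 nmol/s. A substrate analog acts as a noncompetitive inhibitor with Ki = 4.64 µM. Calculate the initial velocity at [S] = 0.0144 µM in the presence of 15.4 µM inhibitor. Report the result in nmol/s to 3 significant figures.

With α = 1 + [I]/Ki = 1 + 15.4/4.64 = 4.319, the noncompetitive rate law is v = (Vmax/α)·[S] / (Km + [S]).
v = (24.5/4.319)×0.0144 / (0.0718 + 0.0144) = 0.08169/0.08620 = 0.948 nmol/s.

0.948 nmol/s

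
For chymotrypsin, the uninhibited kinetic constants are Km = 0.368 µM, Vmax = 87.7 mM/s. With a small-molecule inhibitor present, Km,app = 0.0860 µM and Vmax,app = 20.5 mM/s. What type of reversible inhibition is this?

uncompetitive

Both Km and Vmax decrease by the same factor (~4.28-fold) — characteristic of uncompetitive inhibition.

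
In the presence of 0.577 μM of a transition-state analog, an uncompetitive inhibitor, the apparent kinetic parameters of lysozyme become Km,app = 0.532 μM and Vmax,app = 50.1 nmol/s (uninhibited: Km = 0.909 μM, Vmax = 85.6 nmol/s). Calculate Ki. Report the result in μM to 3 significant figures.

Uncompetitive: Vmax,app = Vmax/α (and Km,app = Km/α) with α = 1 + [I]/Ki.
α = Vmax/Vmax,app = 85.6/50.1 = 1.709.
Since α = 1 + [I]/Ki, [I]/Ki = 1.709 − 1 = 0.7086 and Ki = 0.577/0.7086 = 0.814 μM.

0.814 μM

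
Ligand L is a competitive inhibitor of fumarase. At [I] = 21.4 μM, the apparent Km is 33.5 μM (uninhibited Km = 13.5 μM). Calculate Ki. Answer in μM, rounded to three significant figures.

Competitive: Km,app = α·Km with α = 1 + [I]/Ki.
α = Km,app/Km = 33.5/13.5 = 2.481.
Since α = 1 + [I]/Ki, [I]/Ki = 2.481 − 1 = 1.481 and Ki = 21.4/1.481 = 14.4 μM.

14.4 μM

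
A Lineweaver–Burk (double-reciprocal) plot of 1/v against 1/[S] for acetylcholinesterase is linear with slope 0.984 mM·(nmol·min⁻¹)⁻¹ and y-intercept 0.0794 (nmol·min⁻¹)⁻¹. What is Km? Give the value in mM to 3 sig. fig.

12.4 mM

y-intercept = 1/Vmax ⇒ Vmax = 12.6 nmol·min⁻¹; slope = Km/Vmax ⇒ Km = slope × Vmax.
Km = 0.984 × 12.6 = 12.4 mM.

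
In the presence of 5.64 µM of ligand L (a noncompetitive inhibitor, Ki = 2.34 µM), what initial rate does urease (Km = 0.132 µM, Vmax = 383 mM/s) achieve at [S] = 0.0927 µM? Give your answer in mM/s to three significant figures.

46.3 mM/s

With α = 1 + [I]/Ki = 1 + 5.64/2.34 = 3.410, the noncompetitive rate law is v = (Vmax/α)·[S] / (Km + [S]).
v = (383/3.410)×0.0927 / (0.132 + 0.0927) = 10.41/0.2247 = 46.3 mM/s.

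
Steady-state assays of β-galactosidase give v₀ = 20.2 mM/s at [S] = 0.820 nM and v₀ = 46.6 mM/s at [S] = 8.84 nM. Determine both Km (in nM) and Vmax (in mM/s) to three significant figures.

In reciprocal form, 1/v = (Km/Vmax)·(1/[S]) + 1/Vmax. The two points give (1/[S], 1/v) = (1.220, 0.04950) and (0.1131, 0.02146).
Slope = (0.04950 − 0.02146)/(1.220 − 0.1131) = 0.02535; intercept = 0.04950 − 0.02535×1.220 = 0.01859.
Vmax = 1/intercept = 53.8 mM/s; Km = slope × Vmax = 0.02535 × 53.8 = 1.36 nM.

Km = 1.36 nM; Vmax = 53.8 mM/s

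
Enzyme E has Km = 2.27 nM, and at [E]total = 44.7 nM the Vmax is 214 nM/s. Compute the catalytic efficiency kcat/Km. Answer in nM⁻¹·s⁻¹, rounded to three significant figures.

kcat = Vmax/[E]total = 214/44.7 = 4.79 s⁻¹.
kcat/Km = 4.79/2.27 = 2.11 nM⁻¹·s⁻¹.

2.11 nM⁻¹·s⁻¹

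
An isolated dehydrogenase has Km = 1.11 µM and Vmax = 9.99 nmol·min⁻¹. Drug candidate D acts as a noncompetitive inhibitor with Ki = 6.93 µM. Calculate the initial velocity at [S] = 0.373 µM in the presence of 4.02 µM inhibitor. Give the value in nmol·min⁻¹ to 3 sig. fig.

With α = 1 + [I]/Ki = 1 + 4.02/6.93 = 1.580, the noncompetitive rate law is v = (Vmax/α)·[S] / (Km + [S]).
v = (9.99/1.580)×0.373 / (1.11 + 0.373) = 2.358/1.483 = 1.59 nmol·min⁻¹.

1.59 nmol·min⁻¹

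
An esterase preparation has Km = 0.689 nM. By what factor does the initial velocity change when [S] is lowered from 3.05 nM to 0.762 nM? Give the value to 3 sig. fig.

0.644

The fractional saturations are [S]/(Km+[S]) = 3.05/3.739 = 0.8157 and 0.762/1.451 = 0.5252.
v₂/v₁ is just their ratio: 0.5252/0.8157 = 0.644.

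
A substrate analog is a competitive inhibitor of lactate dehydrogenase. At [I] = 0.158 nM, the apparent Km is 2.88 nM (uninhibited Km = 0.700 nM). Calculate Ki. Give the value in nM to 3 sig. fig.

Competitive: Km,app = α·Km with α = 1 + [I]/Ki.
α = Km,app/Km = 2.88/0.700 = 4.114.
Ki = [I]/(α − 1) = 0.158/3.114 = 0.0507 nM.

0.0507 nM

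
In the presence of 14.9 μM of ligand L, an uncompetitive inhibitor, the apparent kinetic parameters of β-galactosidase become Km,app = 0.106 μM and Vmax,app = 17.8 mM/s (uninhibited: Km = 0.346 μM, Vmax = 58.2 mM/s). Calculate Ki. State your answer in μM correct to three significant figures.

Uncompetitive: Vmax,app = Vmax/α (and Km,app = Km/α) with α = 1 + [I]/Ki.
α = Vmax/Vmax,app = 58.2/17.8 = 3.270.
Ki = [I]/(α − 1) = 14.9/2.270 = 6.56 μM.

6.56 μM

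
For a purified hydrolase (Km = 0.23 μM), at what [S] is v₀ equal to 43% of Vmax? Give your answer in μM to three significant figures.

0.174 μM

v/Vmax = [S]/(Km+[S]) = 0.43, so [S] = Km·0.43/(1 − 0.43) = 0.23 × 0.7544.
[S] = 0.174 μM.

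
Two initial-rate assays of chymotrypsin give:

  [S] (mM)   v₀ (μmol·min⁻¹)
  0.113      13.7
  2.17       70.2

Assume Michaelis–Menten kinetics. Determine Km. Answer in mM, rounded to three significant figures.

In reciprocal form, 1/v = (Km/Vmax)·(1/[S]) + 1/Vmax. The two points give (1/[S], 1/v) = (8.850, 0.07299) and (0.4608, 0.01425).
Slope = (0.07299 − 0.01425)/(8.850 − 0.4608) = 0.007003; intercept = 0.07299 − 0.007003×8.850 = 0.01102.
Vmax = 1/intercept = 90.8 μmol·min⁻¹; Km = slope × Vmax = 0.007003 × 90.8 = 0.636 mM.

0.636 mM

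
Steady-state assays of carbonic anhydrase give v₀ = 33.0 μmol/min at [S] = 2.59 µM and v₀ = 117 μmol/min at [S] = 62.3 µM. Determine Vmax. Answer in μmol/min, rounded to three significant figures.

132 μmol/min

In reciprocal form, 1/v = (Km/Vmax)·(1/[S]) + 1/Vmax. The two points give (1/[S], 1/v) = (0.3861, 0.03030) and (0.01605, 0.008547).
Slope = (0.03030 − 0.008547)/(0.3861 − 0.01605) = 0.05879; intercept = 0.03030 − 0.05879×0.3861 = 0.007603.
Vmax = 1/intercept = 132 μmol/min; Km = slope × Vmax = 0.05879 × 132 = 7.73 µM.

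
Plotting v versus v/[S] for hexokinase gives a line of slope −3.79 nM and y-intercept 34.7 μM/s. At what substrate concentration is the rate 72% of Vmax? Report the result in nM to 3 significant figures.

The Eadie–Hofstee slope gives Km = 3.79 nM (slope = −Km).
v/Vmax = [S]/(Km+[S]) = 0.72 ⇒ [S] = Km·0.72/(1−0.72) = 3.79 × 2.571 = 9.75 nM.

9.75 nM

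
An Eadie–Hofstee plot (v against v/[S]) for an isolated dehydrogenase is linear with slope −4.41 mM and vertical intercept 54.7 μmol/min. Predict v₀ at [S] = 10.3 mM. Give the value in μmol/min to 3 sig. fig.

38.3 μmol/min

In the Eadie–Hofstee form v = Vmax − Km·(v/[S]), the slope is −Km and the intercept is Vmax, so Km = 4.41 mM and Vmax = 54.7 μmol/min.
v = 54.7 × 10.3/(4.41 + 10.3) = 38.3 μmol/min.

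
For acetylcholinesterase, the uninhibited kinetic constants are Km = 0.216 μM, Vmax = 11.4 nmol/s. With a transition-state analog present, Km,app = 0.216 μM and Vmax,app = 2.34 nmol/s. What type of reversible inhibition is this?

Vmax decreases (11.4 → 2.34 nmol/s) while Km is unchanged — pure noncompetitive inhibition.

noncompetitive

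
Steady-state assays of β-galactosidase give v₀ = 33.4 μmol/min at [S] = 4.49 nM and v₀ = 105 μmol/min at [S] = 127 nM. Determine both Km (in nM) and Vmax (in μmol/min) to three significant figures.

Km = 10.8 nM; Vmax = 114 μmol/min

From v = Vmax[S]/(Km+[S]), each point gives Vmax = v(Km+[S])/[S].
Equating: 33.4(Km+4.49)/4.49 = 105(Km+127)/127.
7.439·Km + 33.4 = 0.8268·Km + 105, so (7.439 − 0.8268)·Km = 105 − 33.4.
Km = 71.60/6.612 = 10.8 nM; then Vmax = 33.4(10.8+4.49)/4.49 = 114 μmol/min.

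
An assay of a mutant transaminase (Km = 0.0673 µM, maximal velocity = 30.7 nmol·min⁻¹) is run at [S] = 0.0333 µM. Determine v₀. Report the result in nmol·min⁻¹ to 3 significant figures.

10.2 nmol·min⁻¹

[S]/(Km+[S]) = 0.0333/0.1006 = 0.3310, the fractional saturation.
v = 0.3310 × Vmax = 0.3310 × 30.7 = 10.2 nmol·min⁻¹.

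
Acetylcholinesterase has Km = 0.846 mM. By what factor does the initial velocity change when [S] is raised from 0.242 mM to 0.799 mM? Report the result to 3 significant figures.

Since Vmax cancels, v₂/v₁ = [S]₂(Km+[S]₁) / [S]₁(Km+[S]₂).
= 0.799×(0.846+0.242) / (0.242×(0.846+0.799)) = 0.8693/0.3981 = 2.18.

2.18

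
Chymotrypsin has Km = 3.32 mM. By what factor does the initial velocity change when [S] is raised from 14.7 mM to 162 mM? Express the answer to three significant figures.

Since Vmax cancels, v₂/v₁ = [S]₂(Km+[S]₁) / [S]₁(Km+[S]₂).
= 162×(3.32+14.7) / (14.7×(3.32+162)) = 2919/2430 = 1.20.

1.20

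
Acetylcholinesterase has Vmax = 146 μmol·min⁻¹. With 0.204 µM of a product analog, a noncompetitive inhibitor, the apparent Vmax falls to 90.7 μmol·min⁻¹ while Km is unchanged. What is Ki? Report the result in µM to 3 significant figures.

Noncompetitive: Vmax,app = Vmax/α with α = 1 + [I]/Ki.
α = Vmax/Vmax,app = 146/90.7 = 1.610.
Since α = 1 + [I]/Ki, [I]/Ki = 1.610 − 1 = 0.6097 and Ki = 0.204/0.6097 = 0.335 µM.

0.335 µM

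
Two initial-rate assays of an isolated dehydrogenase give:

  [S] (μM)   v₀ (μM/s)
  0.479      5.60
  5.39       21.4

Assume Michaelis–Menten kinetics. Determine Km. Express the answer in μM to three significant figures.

2.05 μM

In reciprocal form, 1/v = (Km/Vmax)·(1/[S]) + 1/Vmax. The two points give (1/[S], 1/v) = (2.088, 0.1786) and (0.1855, 0.04673).
Slope = (0.1786 − 0.04673)/(2.088 − 0.1855) = 0.06931; intercept = 0.1786 − 0.06931×2.088 = 0.03387.
Vmax = 1/intercept = 29.5 μM/s; Km = slope × Vmax = 0.06931 × 29.5 = 2.05 μM.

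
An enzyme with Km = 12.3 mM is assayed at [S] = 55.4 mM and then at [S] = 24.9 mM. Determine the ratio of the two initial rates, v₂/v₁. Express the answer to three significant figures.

Since Vmax cancels, v₂/v₁ = [S]₂(Km+[S]₁) / [S]₁(Km+[S]₂).
= 24.9×(12.3+55.4) / (55.4×(12.3+24.9)) = 1686/2061 = 0.818.

0.818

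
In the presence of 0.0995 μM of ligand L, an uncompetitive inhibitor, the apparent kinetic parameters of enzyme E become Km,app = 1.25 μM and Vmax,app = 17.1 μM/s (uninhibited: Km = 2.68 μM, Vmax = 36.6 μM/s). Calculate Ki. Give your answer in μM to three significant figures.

0.0873 μM

Uncompetitive: Vmax,app = Vmax/α (and Km,app = Km/α) with α = 1 + [I]/Ki.
α = Vmax/Vmax,app = 36.6/17.1 = 2.140.
Ki = [I]/(α − 1) = 0.0995/1.140 = 0.0873 μM.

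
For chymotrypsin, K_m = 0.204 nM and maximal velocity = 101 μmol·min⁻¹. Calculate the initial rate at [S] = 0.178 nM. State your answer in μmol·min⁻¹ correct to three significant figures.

47.1 μmol·min⁻¹

v = Vmax·[S]/(Km + [S]) = 101 × 0.178 / (0.204 + 0.178)
  = 17.98 / 0.3820 = 47.1 μmol·min⁻¹.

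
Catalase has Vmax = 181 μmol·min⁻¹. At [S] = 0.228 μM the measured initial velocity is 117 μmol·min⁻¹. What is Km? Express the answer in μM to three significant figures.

0.125 μM

From v = Vmax[S]/(Km+[S]), Km = [S](Vmax − v)/v.
Km = 0.228 × (181 − 117) / 117 = 14.59/117 = 0.125 μM.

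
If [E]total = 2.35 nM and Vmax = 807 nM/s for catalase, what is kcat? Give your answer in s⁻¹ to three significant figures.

343 s⁻¹

kcat = Vmax/[E]total = 807 nM/s / 2.35 nM = 343 s⁻¹.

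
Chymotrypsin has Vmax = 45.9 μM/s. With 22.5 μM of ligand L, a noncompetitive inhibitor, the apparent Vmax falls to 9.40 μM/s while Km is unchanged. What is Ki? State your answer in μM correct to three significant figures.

Noncompetitive: Vmax,app = Vmax/α with α = 1 + [I]/Ki.
α = Vmax/Vmax,app = 45.9/9.40 = 4.883.
Since α = 1 + [I]/Ki, [I]/Ki = 4.883 − 1 = 3.883 and Ki = 22.5/3.883 = 5.79 μM.

5.79 μM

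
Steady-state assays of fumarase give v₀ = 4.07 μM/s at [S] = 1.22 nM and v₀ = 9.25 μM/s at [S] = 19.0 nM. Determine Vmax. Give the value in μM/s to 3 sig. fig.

10.1 μM/s

In reciprocal form, 1/v = (Km/Vmax)·(1/[S]) + 1/Vmax. The two points give (1/[S], 1/v) = (0.8197, 0.2457) and (0.05263, 0.1081).
Slope = (0.2457 − 0.1081)/(0.8197 − 0.05263) = 0.1794; intercept = 0.2457 − 0.1794×0.8197 = 0.09867.
Vmax = 1/intercept = 10.1 μM/s; Km = slope × Vmax = 0.1794 × 10.1 = 1.82 nM.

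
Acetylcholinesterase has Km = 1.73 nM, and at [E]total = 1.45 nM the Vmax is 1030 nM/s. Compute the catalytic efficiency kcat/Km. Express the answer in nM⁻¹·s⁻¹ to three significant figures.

411 nM⁻¹·s⁻¹

kcat = Vmax/[E]total = 1030/1.45 = 710 s⁻¹.
kcat/Km = 710/1.73 = 411 nM⁻¹·s⁻¹.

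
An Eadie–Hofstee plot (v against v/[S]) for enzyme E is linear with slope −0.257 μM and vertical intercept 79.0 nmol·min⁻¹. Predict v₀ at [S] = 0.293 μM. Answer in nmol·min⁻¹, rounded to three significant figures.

In the Eadie–Hofstee form v = Vmax − Km·(v/[S]), the slope is −Km and the intercept is Vmax, so Km = 0.257 μM and Vmax = 79.0 nmol·min⁻¹.
v = 79.0 × 0.293/(0.257 + 0.293) = 42.1 nmol·min⁻¹.

42.1 nmol·min⁻¹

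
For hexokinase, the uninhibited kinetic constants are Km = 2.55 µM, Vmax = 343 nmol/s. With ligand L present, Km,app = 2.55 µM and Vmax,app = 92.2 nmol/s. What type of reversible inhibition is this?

Vmax decreases (343 → 92.2 nmol/s) while Km is unchanged — pure noncompetitive inhibition.

noncompetitive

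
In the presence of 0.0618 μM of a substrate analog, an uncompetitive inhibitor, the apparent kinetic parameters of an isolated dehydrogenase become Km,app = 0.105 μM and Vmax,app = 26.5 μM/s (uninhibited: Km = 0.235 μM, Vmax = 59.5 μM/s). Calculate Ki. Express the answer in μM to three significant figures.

0.0496 μM

Uncompetitive: Vmax,app = Vmax/α (and Km,app = Km/α) with α = 1 + [I]/Ki.
α = Vmax/Vmax,app = 59.5/26.5 = 2.245.
Since α = 1 + [I]/Ki, [I]/Ki = 2.245 − 1 = 1.245 and Ki = 0.0618/1.245 = 0.0496 μM.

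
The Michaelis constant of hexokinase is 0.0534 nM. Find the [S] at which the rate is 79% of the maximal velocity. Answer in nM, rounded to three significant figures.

v/Vmax = [S]/(Km+[S]) = 0.79, so [S] = Km·0.79/(1 − 0.79) = 0.0534 × 3.762.
[S] = 0.201 nM.

0.201 nM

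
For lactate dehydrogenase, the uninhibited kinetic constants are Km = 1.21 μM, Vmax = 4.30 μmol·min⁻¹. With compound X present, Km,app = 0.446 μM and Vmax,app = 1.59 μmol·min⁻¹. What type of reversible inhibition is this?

Both Km and Vmax decrease by the same factor (~2.71-fold) — characteristic of uncompetitive inhibition.

uncompetitive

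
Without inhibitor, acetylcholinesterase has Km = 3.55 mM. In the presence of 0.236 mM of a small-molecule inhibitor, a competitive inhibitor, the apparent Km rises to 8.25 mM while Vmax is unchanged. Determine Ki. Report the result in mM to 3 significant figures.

Competitive: Km,app = α·Km with α = 1 + [I]/Ki.
α = Km,app/Km = 8.25/3.55 = 2.324.
Ki = [I]/(α − 1) = 0.236/1.324 = 0.178 mM.

0.178 mM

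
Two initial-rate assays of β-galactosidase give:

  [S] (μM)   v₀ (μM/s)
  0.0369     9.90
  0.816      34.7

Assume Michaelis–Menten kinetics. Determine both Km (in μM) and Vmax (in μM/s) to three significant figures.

From v = Vmax[S]/(Km+[S]), each point gives Vmax = v(Km+[S])/[S].
Equating: 9.90(Km+0.0369)/0.0369 = 34.7(Km+0.816)/0.816.
268.3·Km + 9.90 = 42.52·Km + 34.7, so (268.3 − 42.52)·Km = 34.7 − 9.90.
Km = 24.80/225.8 = 0.110 μM; then Vmax = 9.90(0.110+0.0369)/0.0369 = 39.4 μM/s.

Km = 0.110 μM; Vmax = 39.4 μM/s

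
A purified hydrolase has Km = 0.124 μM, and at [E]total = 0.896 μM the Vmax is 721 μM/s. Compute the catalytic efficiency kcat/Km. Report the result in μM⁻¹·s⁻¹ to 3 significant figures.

6490 μM⁻¹·s⁻¹

kcat = Vmax/[E]total = 721/0.896 = 805 s⁻¹.
kcat/Km = 805/0.124 = 6490 μM⁻¹·s⁻¹.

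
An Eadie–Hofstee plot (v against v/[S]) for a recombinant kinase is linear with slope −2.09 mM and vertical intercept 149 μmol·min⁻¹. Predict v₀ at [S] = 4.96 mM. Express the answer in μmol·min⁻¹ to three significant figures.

In the Eadie–Hofstee form v = Vmax − Km·(v/[S]), the slope is −Km and the intercept is Vmax, so Km = 2.09 mM and Vmax = 149 μmol·min⁻¹.
v = 149 × 4.96/(2.09 + 4.96) = 105 μmol·min⁻¹.

105 μmol·min⁻¹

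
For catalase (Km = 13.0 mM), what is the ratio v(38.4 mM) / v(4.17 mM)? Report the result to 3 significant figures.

3.08

Since Vmax cancels, v₂/v₁ = [S]₂(Km+[S]₁) / [S]₁(Km+[S]₂).
= 38.4×(13.0+4.17) / (4.17×(13.0+38.4)) = 659.3/214.3 = 3.08.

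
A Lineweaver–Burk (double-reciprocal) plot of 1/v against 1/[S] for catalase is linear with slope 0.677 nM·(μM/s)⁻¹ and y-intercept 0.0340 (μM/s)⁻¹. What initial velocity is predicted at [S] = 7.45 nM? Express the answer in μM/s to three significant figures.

8.01 μM/s

The y-intercept is 1/Vmax, so Vmax = 1/0.0340 = 29.4 μM/s.
The slope is Km/Vmax, so Km = 0.677 × 29.4 = 19.9 nM.
Then v = 29.4 × 7.45/(19.9 + 7.45) = 8.01 μM/s.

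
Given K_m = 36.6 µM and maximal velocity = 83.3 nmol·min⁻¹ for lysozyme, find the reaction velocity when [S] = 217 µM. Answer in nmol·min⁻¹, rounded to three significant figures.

71.3 nmol·min⁻¹

[S]/(Km+[S]) = 217/253.6 = 0.8557, the fractional saturation.
v = 0.8557 × Vmax = 0.8557 × 83.3 = 71.3 nmol·min⁻¹.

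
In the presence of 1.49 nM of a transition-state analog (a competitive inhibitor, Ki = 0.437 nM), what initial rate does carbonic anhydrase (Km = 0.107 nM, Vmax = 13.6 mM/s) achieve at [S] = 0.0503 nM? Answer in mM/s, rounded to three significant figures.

1.31 mM/s

α = 1 + [I]/Ki = 1 + 1.49/0.437 = 4.410.
For a competitive inhibitor, Vmax is unchanged and the apparent Km becomes α·Km: Km,app = 0.472 nM, Vmax,app = 13.6 mM/s.
v = Vmax,app·[S]/(Km,app + [S]) = 13.6 × 0.0503/(0.472 + 0.0503) = 1.31 mM/s.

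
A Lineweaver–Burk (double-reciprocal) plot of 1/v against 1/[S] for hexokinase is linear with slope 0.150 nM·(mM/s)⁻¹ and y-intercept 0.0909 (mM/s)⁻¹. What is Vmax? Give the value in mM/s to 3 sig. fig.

The y-intercept of a Lineweaver–Burk plot equals 1/Vmax, so Vmax = 1/0.0909 = 11.0 mM/s.

11.0 mM/s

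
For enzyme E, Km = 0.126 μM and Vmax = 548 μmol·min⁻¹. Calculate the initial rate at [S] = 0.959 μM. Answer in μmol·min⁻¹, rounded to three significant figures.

484 μmol·min⁻¹

[S]/(Km+[S]) = 0.959/1.085 = 0.8839, the fractional saturation.
v = 0.8839 × Vmax = 0.8839 × 548 = 484 μmol·min⁻¹.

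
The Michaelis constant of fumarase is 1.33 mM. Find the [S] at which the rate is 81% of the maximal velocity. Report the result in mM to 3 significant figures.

v/Vmax = [S]/(Km+[S]) = 0.81, so [S] = Km·0.81/(1 − 0.81) = 1.33 × 4.263.
[S] = 5.67 mM.

5.67 mM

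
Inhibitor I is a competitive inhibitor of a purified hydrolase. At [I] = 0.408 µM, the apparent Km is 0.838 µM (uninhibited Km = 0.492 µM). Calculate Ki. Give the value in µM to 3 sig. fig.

Competitive: Km,app = α·Km with α = 1 + [I]/Ki.
α = Km,app/Km = 0.838/0.492 = 1.703.
Ki = [I]/(α − 1) = 0.408/0.7033 = 0.580 µM.

0.580 µM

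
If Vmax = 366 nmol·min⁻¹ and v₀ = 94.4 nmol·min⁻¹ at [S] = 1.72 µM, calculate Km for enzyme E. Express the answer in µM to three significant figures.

From v = Vmax[S]/(Km+[S]), Km = [S](Vmax − v)/v.
Km = 1.72 × (366 − 94.4) / 94.4 = 467.2/94.4 = 4.95 µM.

4.95 µM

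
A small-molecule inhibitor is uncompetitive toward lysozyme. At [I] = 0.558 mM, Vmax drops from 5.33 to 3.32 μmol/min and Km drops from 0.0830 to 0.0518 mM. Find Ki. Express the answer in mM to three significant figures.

0.922 mM

Uncompetitive: Vmax,app = Vmax/α (and Km,app = Km/α) with α = 1 + [I]/Ki.
α = Vmax/Vmax,app = 5.33/3.32 = 1.605.
Since α = 1 + [I]/Ki, [I]/Ki = 1.605 − 1 = 0.6054 and Ki = 0.558/0.6054 = 0.922 mM.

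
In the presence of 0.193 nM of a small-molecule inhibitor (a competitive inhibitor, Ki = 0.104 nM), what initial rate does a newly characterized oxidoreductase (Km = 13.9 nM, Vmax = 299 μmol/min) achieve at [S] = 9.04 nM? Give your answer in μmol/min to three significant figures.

With α = 1 + [I]/Ki = 1 + 0.193/0.104 = 2.856, the competitive rate law is v = Vmax[S] / (αKm + [S]).
v = 299×9.04 / (2.856×13.9 + 9.04) = 2703/48.74 = 55.5 μmol/min.

55.5 μmol/min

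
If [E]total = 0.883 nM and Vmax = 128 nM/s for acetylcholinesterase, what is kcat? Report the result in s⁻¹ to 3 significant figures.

145 s⁻¹

kcat = Vmax/[E]total = 128 nM/s / 0.883 nM = 145 s⁻¹.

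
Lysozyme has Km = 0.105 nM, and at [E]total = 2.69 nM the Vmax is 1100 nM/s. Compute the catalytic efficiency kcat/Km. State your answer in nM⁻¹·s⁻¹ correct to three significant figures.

kcat = Vmax/[E]total = 1100/2.69 = 409 s⁻¹.
kcat/Km = 409/0.105 = 3890 nM⁻¹·s⁻¹.

3890 nM⁻¹·s⁻¹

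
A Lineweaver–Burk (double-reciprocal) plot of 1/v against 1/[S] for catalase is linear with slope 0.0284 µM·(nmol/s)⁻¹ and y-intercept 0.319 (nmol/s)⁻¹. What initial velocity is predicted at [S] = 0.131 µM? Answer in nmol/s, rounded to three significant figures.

1.87 nmol/s

The y-intercept is 1/Vmax, so Vmax = 1/0.319 = 3.13 nmol/s.
The slope is Km/Vmax, so Km = 0.0284 × 3.13 = 0.0890 µM.
Then v = 3.13 × 0.131/(0.0890 + 0.131) = 1.87 nmol/s.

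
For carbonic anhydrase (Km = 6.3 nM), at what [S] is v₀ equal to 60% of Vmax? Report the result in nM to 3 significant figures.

9.45 nM

v/Vmax = [S]/(Km+[S]) = 0.6, so [S] = Km·0.6/(1 − 0.6) = 6.3 × 1.500.
[S] = 9.45 nM.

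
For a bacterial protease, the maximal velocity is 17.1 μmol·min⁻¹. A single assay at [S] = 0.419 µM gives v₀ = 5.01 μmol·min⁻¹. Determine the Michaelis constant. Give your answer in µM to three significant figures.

1.01 µM

From v = Vmax[S]/(Km+[S]), Km = [S](Vmax − v)/v.
Km = 0.419 × (17.1 − 5.01) / 5.01 = 5.066/5.01 = 1.01 µM.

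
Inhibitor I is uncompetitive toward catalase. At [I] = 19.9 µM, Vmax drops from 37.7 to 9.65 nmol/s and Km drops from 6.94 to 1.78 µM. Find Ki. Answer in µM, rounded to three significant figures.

Uncompetitive: Vmax,app = Vmax/α (and Km,app = Km/α) with α = 1 + [I]/Ki.
α = Vmax/Vmax,app = 37.7/9.65 = 3.907.
Ki = [I]/(α − 1) = 19.9/2.907 = 6.85 µM.

6.85 µM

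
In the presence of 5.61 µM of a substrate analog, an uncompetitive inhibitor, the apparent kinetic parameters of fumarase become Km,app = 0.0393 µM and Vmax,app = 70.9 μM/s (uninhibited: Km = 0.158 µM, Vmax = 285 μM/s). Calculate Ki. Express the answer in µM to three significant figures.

1.86 µM

Uncompetitive: Vmax,app = Vmax/α (and Km,app = Km/α) with α = 1 + [I]/Ki.
α = Vmax/Vmax,app = 285/70.9 = 4.020.
Since α = 1 + [I]/Ki, [I]/Ki = 4.020 − 1 = 3.020 and Ki = 5.61/3.020 = 1.86 µM.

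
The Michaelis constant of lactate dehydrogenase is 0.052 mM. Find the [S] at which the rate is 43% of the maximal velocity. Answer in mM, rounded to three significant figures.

v/Vmax = [S]/(Km+[S]) = 0.43, so [S] = Km·0.43/(1 − 0.43) = 0.052 × 0.7544.
[S] = 0.0392 mM.

0.0392 mM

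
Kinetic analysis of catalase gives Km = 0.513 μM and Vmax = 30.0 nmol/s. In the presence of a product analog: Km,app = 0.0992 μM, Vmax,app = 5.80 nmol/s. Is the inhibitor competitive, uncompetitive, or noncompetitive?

uncompetitive

Both Km and Vmax decrease by the same factor (~5.17-fold) — characteristic of uncompetitive inhibition.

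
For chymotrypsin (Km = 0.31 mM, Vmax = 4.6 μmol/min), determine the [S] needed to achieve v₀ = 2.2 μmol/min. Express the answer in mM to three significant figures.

Rearranging v = Vmax[S]/(Km+[S]) gives [S] = Km·v/(Vmax − v).
[S] = 0.31 × 2.2 / (4.6 − 2.2) = 0.6820/2.400 = 0.284 mM.

0.284 mM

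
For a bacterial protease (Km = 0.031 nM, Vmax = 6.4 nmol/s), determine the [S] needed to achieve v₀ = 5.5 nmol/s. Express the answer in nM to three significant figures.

The required fractional saturation is v/Vmax = 5.5/6.4 = 0.8594.
Then [S]/(Km+[S]) = 0.8594 ⇒ [S] = 0.031 × 0.8594/(1 − 0.8594) = 0.189 nM.

0.189 nM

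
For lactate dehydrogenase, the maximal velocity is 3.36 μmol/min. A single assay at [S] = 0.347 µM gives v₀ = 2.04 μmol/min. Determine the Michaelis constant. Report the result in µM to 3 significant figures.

0.225 µM

From v = Vmax[S]/(Km+[S]), Km = [S](Vmax − v)/v.
Km = 0.347 × (3.36 − 2.04) / 2.04 = 0.4580/2.04 = 0.225 µM.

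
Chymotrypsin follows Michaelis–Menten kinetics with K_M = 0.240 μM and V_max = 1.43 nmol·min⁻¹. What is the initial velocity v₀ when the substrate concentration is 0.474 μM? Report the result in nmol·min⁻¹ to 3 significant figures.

v = Vmax·[S]/(Km + [S]) = 1.43 × 0.474 / (0.240 + 0.474)
  = 0.6778 / 0.7140 = 0.949 nmol·min⁻¹.

0.949 nmol·min⁻¹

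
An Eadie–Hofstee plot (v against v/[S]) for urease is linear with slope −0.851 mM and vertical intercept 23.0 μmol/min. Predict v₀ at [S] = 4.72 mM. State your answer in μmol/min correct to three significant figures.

In the Eadie–Hofstee form v = Vmax − Km·(v/[S]), the slope is −Km and the intercept is Vmax, so Km = 0.851 mM and Vmax = 23.0 μmol/min.
v = 23.0 × 4.72/(0.851 + 4.72) = 19.5 μmol/min.

19.5 μmol/min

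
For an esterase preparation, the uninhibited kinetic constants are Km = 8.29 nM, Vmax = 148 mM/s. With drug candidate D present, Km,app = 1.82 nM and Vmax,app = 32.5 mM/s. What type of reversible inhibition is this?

uncompetitive

Both Km and Vmax decrease by the same factor (~4.55-fold) — characteristic of uncompetitive inhibition.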